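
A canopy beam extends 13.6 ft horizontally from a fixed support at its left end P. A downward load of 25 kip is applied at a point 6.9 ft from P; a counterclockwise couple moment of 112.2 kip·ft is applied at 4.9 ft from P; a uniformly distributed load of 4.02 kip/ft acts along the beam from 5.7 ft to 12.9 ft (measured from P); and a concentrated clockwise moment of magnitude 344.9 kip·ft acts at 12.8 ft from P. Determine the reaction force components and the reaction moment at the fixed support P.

P_x = 0, P_y = 53.94 kip, M_P = 674.4 kip·ft

Resultant of the distributed load: 4.02 × 7.2 = 28.944 kip at 9.3 ft from P.
ΣF_x = 0: P_x = 0.
ΣF_y = 0: P_y − 25 − 4.02·7.2 = 0 → P_y = 53.94 kip.
ΣM about P: M_P − 25·6.9 + 112.2 − (4.02·7.2)·9.3 − 344.9 = 0 → M_P = 674.4 kip·ft.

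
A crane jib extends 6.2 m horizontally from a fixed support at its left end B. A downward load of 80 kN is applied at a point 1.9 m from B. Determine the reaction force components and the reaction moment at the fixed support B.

ΣF_x = 0: B_x = 0.
ΣF_y = 0: B_y − 80 = 0 → B_y = 80.00 kN.
ΣM about B: M_B − 80·1.9 = 0 → M_B = 152.0 kN·m.

B_x = 0, B_y = 80.00 kN, M_B = 152.0 kN·m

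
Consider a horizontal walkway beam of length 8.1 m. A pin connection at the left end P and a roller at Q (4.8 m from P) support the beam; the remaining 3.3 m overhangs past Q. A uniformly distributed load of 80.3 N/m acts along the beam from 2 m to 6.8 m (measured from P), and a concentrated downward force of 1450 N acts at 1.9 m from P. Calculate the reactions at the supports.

Resultant of the distributed load: 80.3 × 4.8 = 385.44 N at 4.4 m from P.
Moments about P: Q_y·4.8 − (80.3·4.8)·4.4 − 1450·1.9 = 0 → Q_y = 4450.936/4.8 = 927.278 ≈ 927.3 N.
ΣF_y = 0: P_y + 927.278 − 80.3·4.8 − 1450 = 0 → P_y = 908.2 N.
ΣF_x = 0: no horizontal applied forces, so P_x = 0.

P_x = 0, P_y = 908.2 N, Q_y = 927.3 N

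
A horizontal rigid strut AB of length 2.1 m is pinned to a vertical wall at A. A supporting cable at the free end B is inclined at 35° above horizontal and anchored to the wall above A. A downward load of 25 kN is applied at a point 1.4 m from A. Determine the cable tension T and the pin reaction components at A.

T = 29.06 kN, A_x = 23.80 kN, A_y = 8.333 kN

ΣM about A: T·sin35°·2.1 − 25·1.4 = 0 → T = 35/(2.1·0.573576) = 29.0575 ≈ 29.06 kN.
ΣF_x = 0: A_x − T·cos35° = 0 → A_x = 29.0575 × 0.819152 = 23.80 kN.
ΣF_y = 0: A_y + T·sin35° − 25 = 0 → A_y = 25 − 29.0575 × 0.573576 = 8.333 kN.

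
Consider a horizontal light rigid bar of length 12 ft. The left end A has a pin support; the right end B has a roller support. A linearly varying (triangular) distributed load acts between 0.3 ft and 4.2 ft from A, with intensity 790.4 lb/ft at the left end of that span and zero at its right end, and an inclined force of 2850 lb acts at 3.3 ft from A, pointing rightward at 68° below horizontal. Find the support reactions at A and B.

Resultant of the triangular load: ½ × 790.4 × 3.9 = 1541.28 lb, acting at 1.6 ft from A (one-third of the span from the peak).
ΣM about A: B_y·12 − (½·790.4·3.9)·1.6 − 2850·sin68°·3.3 = 0 → B_y = 11186.2/12 = 932.183 ≈ 932.2 lb.
ΣF_y = 0: A_y + 932.183 − ½·790.4·3.9 − 2850·sin68° = 0 → A_y = 3252 lb.
ΣF_x = 0: A_x + 2850·cos68° = 0 → A_x = -1068 lb.

A_x = -1068 lb, A_y = 3252 lb, B_y = 932.2 lb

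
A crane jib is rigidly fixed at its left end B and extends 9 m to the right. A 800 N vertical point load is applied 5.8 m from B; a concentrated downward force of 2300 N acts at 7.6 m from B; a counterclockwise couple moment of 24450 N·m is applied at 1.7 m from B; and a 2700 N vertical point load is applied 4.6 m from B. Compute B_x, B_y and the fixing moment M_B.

B_x = 0, B_y = 5800 N, M_B = 10090 N·m

ΣF_x = 0: B_x = 0.
ΣF_y = 0: B_y − 800 − 2300 − 2700 = 0 → B_y = 5800 N.
ΣM about B: M_B − 800·5.8 − 2300·7.6 + 24450 − 2700·4.6 = 0 → M_B = 10090 N·m.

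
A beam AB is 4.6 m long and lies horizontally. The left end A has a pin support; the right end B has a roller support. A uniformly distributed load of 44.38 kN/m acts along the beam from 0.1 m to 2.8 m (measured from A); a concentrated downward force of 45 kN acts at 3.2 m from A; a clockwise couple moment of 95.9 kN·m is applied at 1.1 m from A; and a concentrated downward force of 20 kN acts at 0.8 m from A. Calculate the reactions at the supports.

A_x = 0, A_y = 91.42 kN, B_y = 93.40 kN

Resultant of the distributed load: 44.38 × 2.7 = 119.826 kN at 1.45 m from A.
Moments about A: B_y·4.6 − (44.38·2.7)·1.45 − 45·3.2 − 95.9 − 20·0.8 = 0 → B_y = 429.6477/4.6 = 93.4017 ≈ 93.40 kN.
ΣF_y = 0: A_y + 93.4017 − 44.38·2.7 − 45 − 20 = 0 → A_y = 91.42 kN.
ΣF_x = 0: no horizontal applied forces, so A_x = 0.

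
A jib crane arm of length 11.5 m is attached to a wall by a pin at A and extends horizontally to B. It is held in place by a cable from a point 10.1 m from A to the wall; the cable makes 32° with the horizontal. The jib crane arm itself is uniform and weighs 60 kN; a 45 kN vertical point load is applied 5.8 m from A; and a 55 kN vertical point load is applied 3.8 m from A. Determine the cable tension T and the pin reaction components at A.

ΣM about A: T·sin32°·10.1 − 60·5.75 − 45·5.8 − 55·3.8 = 0 → T = 815/(10.1·0.529919) = 152.274 ≈ 152.3 kN.
ΣF_x = 0: A_x − T·cos32° = 0 → A_x = 152.274 × 0.848048 = 129.1 kN.
ΣF_y = 0: A_y + T·sin32° − 60 − 45 − 55 = 0 → A_y = 160 − 152.274 × 0.529919 = 79.31 kN.

T = 152.3 kN, A_x = 129.1 kN, A_y = 79.31 kN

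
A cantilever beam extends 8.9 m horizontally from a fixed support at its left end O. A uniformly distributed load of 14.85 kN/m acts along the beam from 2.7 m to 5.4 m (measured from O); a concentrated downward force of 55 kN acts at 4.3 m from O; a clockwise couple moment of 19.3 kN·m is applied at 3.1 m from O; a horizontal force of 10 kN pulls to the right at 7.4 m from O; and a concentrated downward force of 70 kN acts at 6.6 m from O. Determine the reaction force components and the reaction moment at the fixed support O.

Resultant of the distributed load: 14.85 × 2.7 = 40.095 kN at 4.05 m from O.
ΣF_x = 0: O_x + 10 = 0 → O_x = -10.00 kN.
ΣF_y = 0: O_y − 14.85·2.7 − 55 − 70 = 0 → O_y = 165.1 kN.
ΣM about O: M_O − (14.85·2.7)·4.05 − 55·4.3 − 19.3 − 70·6.6 = 0 → M_O = 880.2 kN·m.

O_x = -10.00 kN, O_y = 165.1 kN, M_O = 880.2 kN·m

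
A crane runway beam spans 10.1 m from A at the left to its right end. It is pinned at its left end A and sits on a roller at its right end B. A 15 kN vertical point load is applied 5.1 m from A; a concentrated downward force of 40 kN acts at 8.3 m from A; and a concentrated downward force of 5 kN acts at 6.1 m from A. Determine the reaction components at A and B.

Moments about A: B_y·10.1 − 15·5.1 − 40·8.3 − 5·6.1 = 0 → B_y = 439/10.1 = 43.4653 ≈ 43.47 kN.
ΣF_y = 0: A_y + 43.4653 − 15 − 40 − 5 = 0 → A_y = 16.53 kN.
ΣF_x = 0: no horizontal applied forces, so A_x = 0.

A_x = 0, A_y = 16.53 kN, B_y = 43.47 kN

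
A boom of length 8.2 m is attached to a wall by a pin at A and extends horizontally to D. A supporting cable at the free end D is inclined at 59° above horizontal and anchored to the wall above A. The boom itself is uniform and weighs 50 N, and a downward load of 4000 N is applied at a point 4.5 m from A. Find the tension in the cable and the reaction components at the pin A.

T = 2590 N, A_x = 1334 N, A_y = 1830 N

ΣM about A: T·sin59°·8.2 − 50·4.1 − 4000·4.5 = 0 → T = 18205/(8.2·0.857167) = 2590.07 ≈ 2590 N.
ΣF_x = 0: A_x − T·cos59° = 0 → A_x = 2590.07 × 0.515038 = 1334 N.
ΣF_y = 0: A_y + T·sin59° − 50 − 4000 = 0 → A_y = 4050 − 2590.07 × 0.857167 = 1830 N.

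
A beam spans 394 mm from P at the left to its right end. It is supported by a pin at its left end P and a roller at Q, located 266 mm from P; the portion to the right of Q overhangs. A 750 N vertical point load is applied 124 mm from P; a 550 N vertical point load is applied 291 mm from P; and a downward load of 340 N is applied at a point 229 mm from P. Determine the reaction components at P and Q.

Taking moments about P: Q_y·266 − 750·124 − 550·291 − 340·229 = 0 → Q_y = 330910/266 = 1244.02 ≈ 1244 N.
ΣF_y = 0: P_y + 1244.02 − 750 − 550 − 340 = 0 → P_y = 396.0 N.
ΣF_x = 0: no horizontal applied forces, so P_x = 0.

P_x = 0, P_y = 396.0 N, Q_y = 1244 N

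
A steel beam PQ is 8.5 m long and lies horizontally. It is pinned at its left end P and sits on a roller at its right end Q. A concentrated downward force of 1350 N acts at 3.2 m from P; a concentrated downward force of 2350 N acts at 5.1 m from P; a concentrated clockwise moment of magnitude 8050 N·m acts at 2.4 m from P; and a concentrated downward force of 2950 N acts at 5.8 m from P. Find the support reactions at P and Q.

P_x = 0, P_y = 1772 N, Q_y = 4878 N

ΣM about P: Q_y·8.5 − 1350·3.2 − 2350·5.1 − 8050 − 2950·5.8 = 0 → Q_y = 41465/8.5 = 4878.24 ≈ 4878 N.
ΣF_y = 0: P_y + 4878.24 − 1350 − 2350 − 2950 = 0 → P_y = 1772 N.
ΣF_x = 0: no horizontal applied forces, so P_x = 0.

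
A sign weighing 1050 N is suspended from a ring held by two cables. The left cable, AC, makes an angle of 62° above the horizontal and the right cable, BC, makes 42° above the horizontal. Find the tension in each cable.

T_AC = 804.2 N, T_BC = 508.0 N

ΣF_x = 0: −T_AC·cos62° + T_BC·cos42° = 0 → T_BC = 0.631736·T_AC.
ΣF_y = 0: T_AC·sin62° + T_BC·sin42° = 1050.
Substitute: T_AC·(0.882948 + 0.631736·0.669131) = 1050 → T_AC = 804.19 ≈ 804.2 N.
Then T_BC = 0.631736 × 804.19 = 508.0 N.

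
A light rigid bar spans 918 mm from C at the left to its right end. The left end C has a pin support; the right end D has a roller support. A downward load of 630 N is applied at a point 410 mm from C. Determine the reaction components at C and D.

C_x = 0, C_y = 348.6 N, D_y = 281.4 N

ΣM about C: D_y·918 − 630·410 = 0 → D_y = 258300/918 = 281.373 ≈ 281.4 N.
ΣF_y = 0: C_y + 281.373 − 630 = 0 → C_y = 348.6 N.
ΣF_x = 0: no horizontal applied forces, so C_x = 0.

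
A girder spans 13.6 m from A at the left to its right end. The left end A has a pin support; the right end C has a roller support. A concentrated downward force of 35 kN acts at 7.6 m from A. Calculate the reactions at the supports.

Taking moments about A: C_y·13.6 − 35·7.6 = 0 → C_y = 266/13.6 = 19.5588 ≈ 19.56 kN.
ΣF_y = 0: A_y + 19.5588 − 35 = 0 → A_y = 15.44 kN.
ΣF_x = 0: no horizontal applied forces, so A_x = 0.

A_x = 0, A_y = 15.44 kN, C_y = 19.56 kN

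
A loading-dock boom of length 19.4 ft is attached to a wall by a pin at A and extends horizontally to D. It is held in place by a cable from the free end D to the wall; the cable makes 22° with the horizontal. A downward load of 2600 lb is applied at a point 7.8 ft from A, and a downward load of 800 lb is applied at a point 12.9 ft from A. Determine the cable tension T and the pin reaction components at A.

T = 4211 lb, A_x = 3904 lb, A_y = 1823 lb

ΣM about A: T·sin22°·19.4 − 2600·7.8 − 800·12.9 = 0 → T = 30600/(19.4·0.374607) = 4210.6 ≈ 4211 lb.
ΣF_x = 0: A_x − T·cos22° = 0 → A_x = 4210.6 × 0.927184 = 3904 lb.
ΣF_y = 0: A_y + T·sin22° − 2600 − 800 = 0 → A_y = 3400 − 4210.6 × 0.374607 = 1823 lb.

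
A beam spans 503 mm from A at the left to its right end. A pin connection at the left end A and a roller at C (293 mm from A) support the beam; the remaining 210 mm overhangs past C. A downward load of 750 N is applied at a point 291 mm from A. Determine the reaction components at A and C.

A_x = 0, A_y = 5.119 N, C_y = 744.9 N

Taking moments about A: C_y·293 − 750·291 = 0 → C_y = 218250/293 = 744.881 ≈ 744.9 N.
ΣF_y = 0: A_y + 744.881 − 750 = 0 → A_y = 5.119 N.
ΣF_x = 0: no horizontal applied forces, so A_x = 0.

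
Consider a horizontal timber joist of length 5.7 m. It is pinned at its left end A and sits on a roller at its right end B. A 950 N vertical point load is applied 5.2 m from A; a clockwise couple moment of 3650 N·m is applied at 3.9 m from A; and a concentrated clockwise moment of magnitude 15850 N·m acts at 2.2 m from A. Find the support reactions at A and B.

A_x = 0, A_y = -3338 N, B_y = 4288 N

Taking moments about A: B_y·5.7 − 950·5.2 − 3650 − 15850 = 0 → B_y = 24440/5.7 = 4287.72 ≈ 4288 N.
ΣF_y = 0: A_y + 4287.72 − 950 = 0 → A_y = -3338 N.
ΣF_x = 0: no horizontal applied forces, so A_x = 0.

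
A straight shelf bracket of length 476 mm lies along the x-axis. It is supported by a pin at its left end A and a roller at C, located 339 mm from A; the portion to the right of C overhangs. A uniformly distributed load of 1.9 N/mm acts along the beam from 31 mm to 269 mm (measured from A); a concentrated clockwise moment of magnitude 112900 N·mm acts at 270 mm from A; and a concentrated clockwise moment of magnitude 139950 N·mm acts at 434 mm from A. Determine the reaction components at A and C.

A_x = 0, A_y = -493.8 N, C_y = 946.0 N

Resultant of the distributed load: 1.9 × 238 = 452.2 N at 150 mm from A.
ΣM about A: C_y·339 − (1.9·238)·150 − 112900 − 139950 = 0 → C_y = 320680/339 = 945.959 ≈ 946.0 N.
ΣF_y = 0: A_y + 945.959 − 1.9·238 = 0 → A_y = -493.8 N.
ΣF_x = 0: no horizontal applied forces, so A_x = 0.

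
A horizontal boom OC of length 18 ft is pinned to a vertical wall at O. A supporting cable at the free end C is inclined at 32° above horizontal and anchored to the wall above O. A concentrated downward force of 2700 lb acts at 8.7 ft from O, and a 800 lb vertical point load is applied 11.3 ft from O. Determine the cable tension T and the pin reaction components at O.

T = 3410 lb, O_x = 2892 lb, O_y = 1693 lb

ΣM about O: T·sin32°·18 − 2700·8.7 − 800·11.3 = 0 → T = 32530/(18·0.529919) = 3410.37 ≈ 3410 lb.
ΣF_x = 0: O_x − T·cos32° = 0 → O_x = 3410.37 × 0.848048 = 2892 lb.
ΣF_y = 0: O_y + T·sin32° − 2700 − 800 = 0 → O_y = 3500 − 3410.37 × 0.529919 = 1693 lb.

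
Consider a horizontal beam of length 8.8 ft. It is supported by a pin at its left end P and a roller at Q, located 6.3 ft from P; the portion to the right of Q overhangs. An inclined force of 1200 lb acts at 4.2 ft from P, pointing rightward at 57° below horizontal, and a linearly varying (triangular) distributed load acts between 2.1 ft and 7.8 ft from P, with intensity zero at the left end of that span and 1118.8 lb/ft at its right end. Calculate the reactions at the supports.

P_x = -653.6 lb, P_y = 537.9 lb, Q_y = 3657 lb

Resultant of the triangular load: ½ × 1118.8 × 5.7 = 3188.58 lb, acting at 5.9 ft from P (one-third of the span from the peak).
Taking moments about P: Q_y·6.3 − 1200·sin57°·4.2 − (½·1118.8·5.7)·5.9 = 0 → Q_y = 23039.5/6.3 = 3657.06 ≈ 3657 lb.
ΣF_y = 0: P_y + 3657.06 − 1200·sin57° − ½·1118.8·5.7 = 0 → P_y = 537.9 lb.
ΣF_x = 0: P_x + 1200·cos57° = 0 → P_x = -653.6 lb.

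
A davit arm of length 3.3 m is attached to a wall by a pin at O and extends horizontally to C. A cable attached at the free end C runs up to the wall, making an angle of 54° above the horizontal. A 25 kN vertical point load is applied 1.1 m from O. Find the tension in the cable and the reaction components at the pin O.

ΣM about O: T·sin54°·3.3 − 25·1.1 = 0 → T = 27.5/(3.3·0.809017) = 10.3006 ≈ 10.30 kN.
ΣF_x = 0: O_x − T·cos54° = 0 → O_x = 10.3006 × 0.587785 = 6.055 kN.
ΣF_y = 0: O_y + T·sin54° − 25 = 0 → O_y = 25 − 10.3006 × 0.809017 = 16.67 kN.

T = 10.30 kN, O_x = 6.055 kN, O_y = 16.67 kN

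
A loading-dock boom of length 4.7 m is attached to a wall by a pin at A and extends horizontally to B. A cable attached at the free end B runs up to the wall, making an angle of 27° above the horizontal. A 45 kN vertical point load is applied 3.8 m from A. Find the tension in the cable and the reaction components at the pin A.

T = 80.14 kN, A_x = 71.41 kN, A_y = 8.617 kN

ΣM about A: T·sin27°·4.7 − 45·3.8 = 0 → T = 171/(4.7·0.45399) = 80.1405 ≈ 80.14 kN.
ΣF_x = 0: A_x − T·cos27° = 0 → A_x = 80.1405 × 0.891007 = 71.41 kN.
ΣF_y = 0: A_y + T·sin27° − 45 = 0 → A_y = 45 − 80.1405 × 0.45399 = 8.617 kN.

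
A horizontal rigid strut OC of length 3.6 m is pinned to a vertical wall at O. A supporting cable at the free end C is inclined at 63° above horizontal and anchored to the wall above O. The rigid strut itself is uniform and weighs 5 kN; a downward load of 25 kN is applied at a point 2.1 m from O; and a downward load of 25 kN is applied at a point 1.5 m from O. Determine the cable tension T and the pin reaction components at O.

T = 30.86 kN, O_x = 14.01 kN, O_y = 27.50 kN

ΣM about O: T·sin63°·3.6 − 5·1.8 − 25·2.1 − 25·1.5 = 0 → T = 99/(3.6·0.891007) = 30.864 ≈ 30.86 kN.
ΣF_x = 0: O_x − T·cos63° = 0 → O_x = 30.864 × 0.45399 = 14.01 kN.
ΣF_y = 0: O_y + T·sin63° − 5 − 25 − 25 = 0 → O_y = 55 − 30.864 × 0.891007 = 27.50 kN.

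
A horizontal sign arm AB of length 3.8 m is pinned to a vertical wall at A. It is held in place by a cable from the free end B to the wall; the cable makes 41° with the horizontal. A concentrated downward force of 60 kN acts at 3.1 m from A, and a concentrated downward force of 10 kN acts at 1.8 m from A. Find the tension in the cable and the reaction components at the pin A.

T = 81.83 kN, A_x = 61.76 kN, A_y = 16.32 kN

ΣM about A: T·sin41°·3.8 − 60·3.1 − 10·1.8 = 0 → T = 204/(3.8·0.656059) = 81.8283 ≈ 81.83 kN.
ΣF_x = 0: A_x − T·cos41° = 0 → A_x = 81.8283 × 0.75471 = 61.76 kN.
ΣF_y = 0: A_y + T·sin41° − 60 − 10 = 0 → A_y = 70 − 81.8283 × 0.656059 = 16.32 kN.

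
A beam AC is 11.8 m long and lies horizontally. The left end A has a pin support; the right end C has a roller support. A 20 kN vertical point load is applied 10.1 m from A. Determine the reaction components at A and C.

Taking moments about A: C_y·11.8 − 20·10.1 = 0 → C_y = 202/11.8 = 17.1186 ≈ 17.12 kN.
ΣF_y = 0: A_y + 17.1186 − 20 = 0 → A_y = 2.881 kN.
ΣF_x = 0: no horizontal applied forces, so A_x = 0.

A_x = 0, A_y = 2.881 kN, C_y = 17.12 kN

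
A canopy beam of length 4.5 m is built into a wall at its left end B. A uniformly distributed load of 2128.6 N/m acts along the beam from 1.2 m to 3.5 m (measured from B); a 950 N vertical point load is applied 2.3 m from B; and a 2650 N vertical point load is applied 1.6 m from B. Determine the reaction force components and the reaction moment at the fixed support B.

B_x = 0, B_y = 8496 N, M_B = 17930 N·m

Resultant of the distributed load: 2128.6 × 2.3 = 4895.78 N at 2.35 m from B.
ΣF_x = 0: B_x = 0.
ΣF_y = 0: B_y − 2128.6·2.3 − 950 − 2650 = 0 → B_y = 8496 N.
ΣM about B: M_B − (2128.6·2.3)·2.35 − 950·2.3 − 2650·1.6 = 0 → M_B = 17930 N·m.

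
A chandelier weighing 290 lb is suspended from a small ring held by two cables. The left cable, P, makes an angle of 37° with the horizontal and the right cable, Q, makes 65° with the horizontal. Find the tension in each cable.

T_P = 125.3 lb, T_Q = 236.8 lb

ΣF_x = 0: −T_P·cos37° + T_Q·cos65° = 0 → T_Q = 1.88973·T_P.
ΣF_y = 0: T_P·sin37° + T_Q·sin65° = 290.
Substitute: T_P·(0.601815 + 1.88973·0.906308) = 290 → T_P = 125.297 ≈ 125.3 lb.
Then T_Q = 1.88973 × 125.297 = 236.8 lb.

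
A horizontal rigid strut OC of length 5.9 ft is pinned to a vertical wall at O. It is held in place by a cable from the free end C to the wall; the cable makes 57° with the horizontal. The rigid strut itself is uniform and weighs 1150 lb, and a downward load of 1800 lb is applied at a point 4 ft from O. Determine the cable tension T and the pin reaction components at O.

ΣM about O: T·sin57°·5.9 − 1150·2.95 − 1800·4 = 0 → T = 10592.5/(5.9·0.838671) = 2140.7 ≈ 2141 lb.
ΣF_x = 0: O_x − T·cos57° = 0 → O_x = 2140.7 × 0.544639 = 1166 lb.
ΣF_y = 0: O_y + T·sin57° − 1150 − 1800 = 0 → O_y = 2950 − 2140.7 × 0.838671 = 1155 lb.

T = 2141 lb, O_x = 1166 lb, O_y = 1155 lb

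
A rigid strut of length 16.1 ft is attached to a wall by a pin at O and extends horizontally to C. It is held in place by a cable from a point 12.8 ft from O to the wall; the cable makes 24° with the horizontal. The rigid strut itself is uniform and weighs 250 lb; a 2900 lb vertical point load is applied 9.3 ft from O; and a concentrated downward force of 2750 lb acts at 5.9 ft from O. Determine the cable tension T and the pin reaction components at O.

ΣM about O: T·sin24°·12.8 − 250·8.05 − 2900·9.3 − 2750·5.9 = 0 → T = 45207.5/(12.8·0.406737) = 8683.34 ≈ 8683 lb.
ΣF_x = 0: O_x − T·cos24° = 0 → O_x = 8683.34 × 0.913545 = 7933 lb.
ΣF_y = 0: O_y + T·sin24° − 250 − 2900 − 2750 = 0 → O_y = 5900 − 8683.34 × 0.406737 = 2368 lb.

T = 8683 lb, O_x = 7933 lb, O_y = 2368 lb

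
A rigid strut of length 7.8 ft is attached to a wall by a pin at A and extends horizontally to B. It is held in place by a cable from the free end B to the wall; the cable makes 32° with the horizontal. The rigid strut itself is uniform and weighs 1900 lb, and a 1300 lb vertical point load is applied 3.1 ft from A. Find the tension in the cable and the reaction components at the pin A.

T = 2768 lb, A_x = 2347 lb, A_y = 1733 lb

ΣM about A: T·sin32°·7.8 − 1900·3.9 − 1300·3.1 = 0 → T = 11440/(7.8·0.529919) = 2767.72 ≈ 2768 lb.
ΣF_x = 0: A_x − T·cos32° = 0 → A_x = 2767.72 × 0.848048 = 2347 lb.
ΣF_y = 0: A_y + T·sin32° − 1900 − 1300 = 0 → A_y = 3200 − 2767.72 × 0.529919 = 1733 lb.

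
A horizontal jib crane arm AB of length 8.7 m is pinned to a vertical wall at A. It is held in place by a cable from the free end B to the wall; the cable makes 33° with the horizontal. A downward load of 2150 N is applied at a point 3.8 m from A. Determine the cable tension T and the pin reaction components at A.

ΣM about A: T·sin33°·8.7 − 2150·3.8 = 0 → T = 8170/(8.7·0.544639) = 1724.23 ≈ 1724 N.
ΣF_x = 0: A_x − T·cos33° = 0 → A_x = 1724.23 × 0.838671 = 1446 N.
ΣF_y = 0: A_y + T·sin33° − 2150 = 0 → A_y = 2150 − 1724.23 × 0.544639 = 1211 N.

T = 1724 N, A_x = 1446 N, A_y = 1211 N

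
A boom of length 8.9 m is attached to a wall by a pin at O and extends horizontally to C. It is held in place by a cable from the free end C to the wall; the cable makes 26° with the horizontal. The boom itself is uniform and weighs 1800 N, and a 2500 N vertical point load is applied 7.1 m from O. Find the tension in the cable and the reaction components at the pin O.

T = 6603 N, O_x = 5934 N, O_y = 1406 N

ΣM about O: T·sin26°·8.9 − 1800·4.45 − 2500·7.1 = 0 → T = 25760/(8.9·0.438371) = 6602.59 ≈ 6603 N.
ΣF_x = 0: O_x − T·cos26° = 0 → O_x = 6602.59 × 0.898794 = 5934 N.
ΣF_y = 0: O_y + T·sin26° − 1800 − 2500 = 0 → O_y = 4300 − 6602.59 × 0.438371 = 1406 N.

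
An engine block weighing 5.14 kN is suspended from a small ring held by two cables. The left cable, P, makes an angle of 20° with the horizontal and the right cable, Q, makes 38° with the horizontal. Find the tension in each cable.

ΣF_x = 0: −T_P·cos20° + T_Q·cos38° = 0 → T_Q = 1.19249·T_P.
ΣF_y = 0: T_P·sin20° + T_Q·sin38° = 5.14.
Substitute: T_P·(0.34202 + 1.19249·0.615661) = 5.14 → T_P = 4.77611 ≈ 4.776 kN.
Then T_Q = 1.19249 × 4.77611 = 5.695 kN.

T_P = 4.776 kN, T_Q = 5.695 kN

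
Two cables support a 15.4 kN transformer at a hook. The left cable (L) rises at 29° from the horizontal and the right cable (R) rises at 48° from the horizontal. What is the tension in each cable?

ΣF_x = 0: −T_L·cos29° + T_R·cos48° = 0 → T_R = 1.3071·T_L.
ΣF_y = 0: T_L·sin29° + T_R·sin48° = 15.4.
Substitute: T_L·(0.48481 + 1.3071·0.743145) = 15.4 → T_L = 10.5757 ≈ 10.58 kN.
Then T_R = 1.3071 × 10.5757 = 13.82 kN.

T_L = 10.58 kN, T_R = 13.82 kN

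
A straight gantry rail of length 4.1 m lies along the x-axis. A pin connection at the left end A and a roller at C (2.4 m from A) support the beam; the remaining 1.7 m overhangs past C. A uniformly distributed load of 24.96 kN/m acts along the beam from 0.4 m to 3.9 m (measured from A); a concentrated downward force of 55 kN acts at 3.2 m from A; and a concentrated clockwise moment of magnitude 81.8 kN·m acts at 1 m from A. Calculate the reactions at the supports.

Resultant of the distributed load: 24.96 × 3.5 = 87.36 kN at 2.15 m from A.
ΣM about A: C_y·2.4 − (24.96·3.5)·2.15 − 55·3.2 − 81.8 = 0 → C_y = 445.624/2.4 = 185.677 ≈ 185.7 kN.
ΣF_y = 0: A_y + 185.677 − 24.96·3.5 − 55 = 0 → A_y = -43.32 kN.
ΣF_x = 0: no horizontal applied forces, so A_x = 0.

A_x = 0, A_y = -43.32 kN, C_y = 185.7 kN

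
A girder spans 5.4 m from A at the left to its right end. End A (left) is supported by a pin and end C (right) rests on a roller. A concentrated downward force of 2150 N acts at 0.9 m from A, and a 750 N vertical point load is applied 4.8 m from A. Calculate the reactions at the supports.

Moments about A: C_y·5.4 − 2150·0.9 − 750·4.8 = 0 → C_y = 5535/5.4 = 1025 N.
ΣF_y = 0: A_y + 1025 − 2150 − 750 = 0 → A_y = 1875 N.
ΣF_x = 0: no horizontal applied forces, so A_x = 0.

A_x = 0, A_y = 1875 N, C_y = 1025 N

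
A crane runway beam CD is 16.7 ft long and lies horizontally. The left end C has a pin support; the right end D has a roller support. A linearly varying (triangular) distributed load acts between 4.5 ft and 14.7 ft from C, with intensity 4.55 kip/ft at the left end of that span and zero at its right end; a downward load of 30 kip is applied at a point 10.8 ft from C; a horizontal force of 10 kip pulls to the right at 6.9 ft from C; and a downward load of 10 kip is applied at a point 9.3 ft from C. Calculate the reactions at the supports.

Resultant of the triangular load: ½ × 4.55 × 10.2 = 23.205 kip, acting at 7.9 ft from C (one-third of the span from the peak).
ΣM about C: D_y·16.7 − (½·4.55·10.2)·7.9 − 30·10.8 − 10·9.3 = 0 → D_y = 600.3195/16.7 = 35.9473 ≈ 35.95 kip.
ΣF_y = 0: C_y + 35.9473 − ½·4.55·10.2 − 30 − 10 = 0 → C_y = 27.26 kip.
ΣF_x = 0: C_x + 10 = 0 → C_x = -10.00 kip.

C_x = -10.00 kip, C_y = 27.26 kip, D_y = 35.95 kip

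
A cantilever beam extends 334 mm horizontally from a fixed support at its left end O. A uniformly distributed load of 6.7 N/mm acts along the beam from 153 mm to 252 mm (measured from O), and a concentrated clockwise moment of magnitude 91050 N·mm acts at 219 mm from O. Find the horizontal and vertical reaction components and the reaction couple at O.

O_x = 0, O_y = 663.3 N, M_O = 225400 N·mm

Resultant of the distributed load: 6.7 × 99 = 663.3 N at 202.5 mm from O.
ΣF_x = 0: O_x = 0.
ΣF_y = 0: O_y − 6.7·99 = 0 → O_y = 663.3 N.
ΣM about O: M_O − (6.7·99)·202.5 − 91050 = 0 → M_O = 225400 N·mm.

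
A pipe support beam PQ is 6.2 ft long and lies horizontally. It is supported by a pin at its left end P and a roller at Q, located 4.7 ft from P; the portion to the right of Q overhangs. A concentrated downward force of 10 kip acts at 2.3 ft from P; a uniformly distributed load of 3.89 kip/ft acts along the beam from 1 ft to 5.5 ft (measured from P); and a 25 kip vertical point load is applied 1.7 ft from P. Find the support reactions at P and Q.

Resultant of the distributed load: 3.89 × 4.5 = 17.505 kip at 3.25 ft from P.
Taking moments about P: Q_y·4.7 − 10·2.3 − (3.89·4.5)·3.25 − 25·1.7 = 0 → Q_y = 122.39125/4.7 = 26.0407 ≈ 26.04 kip.
ΣF_y = 0: P_y + 26.0407 − 10 − 3.89·4.5 − 25 = 0 → P_y = 26.46 kip.
ΣF_x = 0: no horizontal applied forces, so P_x = 0.

P_x = 0, P_y = 26.46 kip, Q_y = 26.04 kip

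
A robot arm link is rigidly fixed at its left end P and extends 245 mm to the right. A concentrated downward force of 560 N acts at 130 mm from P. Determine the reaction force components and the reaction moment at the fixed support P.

P_x = 0, P_y = 560.0 N, M_P = 72800 N·mm

ΣF_x = 0: P_x = 0.
ΣF_y = 0: P_y − 560 = 0 → P_y = 560.0 N.
ΣM about P: M_P − 560·130 = 0 → M_P = 72800 N·mm.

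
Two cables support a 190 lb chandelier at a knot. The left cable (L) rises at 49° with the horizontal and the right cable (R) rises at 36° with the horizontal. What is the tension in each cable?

T_L = 154.3 lb, T_R = 125.1 lb

ΣF_x = 0: −T_L·cos49° + T_R·cos36° = 0 → T_R = 0.810934·T_L.
ΣF_y = 0: T_L·sin49° + T_R·sin36° = 190.
Substitute: T_L·(0.75471 + 0.810934·0.587785) = 190 → T_L = 154.3 lb.
Then T_R = 0.810934 × 154.3 = 125.1 lb.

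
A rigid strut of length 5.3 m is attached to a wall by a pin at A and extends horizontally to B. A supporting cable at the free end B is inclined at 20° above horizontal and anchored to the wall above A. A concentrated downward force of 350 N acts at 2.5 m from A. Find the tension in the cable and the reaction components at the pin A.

ΣM about A: T·sin20°·5.3 − 350·2.5 = 0 → T = 875/(5.3·0.34202) = 482.704 ≈ 482.7 N.
ΣF_x = 0: A_x − T·cos20° = 0 → A_x = 482.704 × 0.939693 = 453.6 N.
ΣF_y = 0: A_y + T·sin20° − 350 = 0 → A_y = 350 − 482.704 × 0.34202 = 184.9 N.

T = 482.7 N, A_x = 453.6 N, A_y = 184.9 N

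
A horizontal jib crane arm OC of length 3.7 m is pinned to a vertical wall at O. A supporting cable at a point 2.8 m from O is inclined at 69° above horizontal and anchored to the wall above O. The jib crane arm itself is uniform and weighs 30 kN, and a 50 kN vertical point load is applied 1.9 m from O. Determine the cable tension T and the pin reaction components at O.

T = 57.57 kN, O_x = 20.63 kN, O_y = 26.25 kN

ΣM about O: T·sin69°·2.8 − 30·1.85 − 50·1.9 = 0 → T = 150.5/(2.8·0.93358) = 57.5741 ≈ 57.57 kN.
ΣF_x = 0: O_x − T·cos69° = 0 → O_x = 57.5741 × 0.358368 = 20.63 kN.
ΣF_y = 0: O_y + T·sin69° − 30 − 50 = 0 → O_y = 80 − 57.5741 × 0.93358 = 26.25 kN.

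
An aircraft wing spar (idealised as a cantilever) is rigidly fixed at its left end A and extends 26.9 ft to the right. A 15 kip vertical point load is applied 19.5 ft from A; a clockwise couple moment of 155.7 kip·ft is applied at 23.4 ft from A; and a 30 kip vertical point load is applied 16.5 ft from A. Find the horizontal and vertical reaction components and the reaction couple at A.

A_x = 0, A_y = 45.00 kip, M_A = 943.2 kip·ft

ΣF_x = 0: A_x = 0.
ΣF_y = 0: A_y − 15 − 30 = 0 → A_y = 45.00 kip.
ΣM about A: M_A − 15·19.5 − 155.7 − 30·16.5 = 0 → M_A = 943.2 kip·ft.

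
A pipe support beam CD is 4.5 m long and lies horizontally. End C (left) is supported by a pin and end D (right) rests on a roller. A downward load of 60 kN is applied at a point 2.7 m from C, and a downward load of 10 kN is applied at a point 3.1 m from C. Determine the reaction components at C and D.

Moments about C: D_y·4.5 − 60·2.7 − 10·3.1 = 0 → D_y = 193/4.5 = 42.8889 ≈ 42.89 kN.
ΣF_y = 0: C_y + 42.8889 − 60 − 10 = 0 → C_y = 27.11 kN.
ΣF_x = 0: no horizontal applied forces, so C_x = 0.

C_x = 0, C_y = 27.11 kN, D_y = 42.89 kN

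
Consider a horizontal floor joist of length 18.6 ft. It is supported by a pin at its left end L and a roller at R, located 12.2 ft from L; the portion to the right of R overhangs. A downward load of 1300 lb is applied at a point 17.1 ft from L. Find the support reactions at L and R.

L_x = 0, L_y = -522.1 lb, R_y = 1822 lb

ΣM about L: R_y·12.2 − 1300·17.1 = 0 → R_y = 22230/12.2 = 1822.13 ≈ 1822 lb.
ΣF_y = 0: L_y + 1822.13 − 1300 = 0 → L_y = -522.1 lb.
ΣF_x = 0: no horizontal applied forces, so L_x = 0.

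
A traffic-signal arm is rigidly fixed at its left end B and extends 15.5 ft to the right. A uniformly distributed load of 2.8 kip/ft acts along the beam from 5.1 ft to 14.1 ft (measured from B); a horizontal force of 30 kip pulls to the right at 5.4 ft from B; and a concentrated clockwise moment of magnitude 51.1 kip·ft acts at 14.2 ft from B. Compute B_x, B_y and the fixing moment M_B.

B_x = -30.00 kip, B_y = 25.20 kip, M_B = 293.0 kip·ft

Resultant of the distributed load: 2.8 × 9 = 25.2 kip at 9.6 ft from B.
ΣF_x = 0: B_x + 30 = 0 → B_x = -30.00 kip.
ΣF_y = 0: B_y − 2.8·9 = 0 → B_y = 25.20 kip.
ΣM about B: M_B − (2.8·9)·9.6 − 51.1 = 0 → M_B = 293.0 kip·ft.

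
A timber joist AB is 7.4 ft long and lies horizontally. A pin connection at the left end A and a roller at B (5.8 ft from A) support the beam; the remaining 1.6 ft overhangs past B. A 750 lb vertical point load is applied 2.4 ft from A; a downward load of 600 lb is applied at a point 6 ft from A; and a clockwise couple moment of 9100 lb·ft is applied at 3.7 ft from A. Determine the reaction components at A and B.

A_x = 0, A_y = -1150 lb, B_y = 2500 lb

ΣM about A: B_y·5.8 − 750·2.4 − 600·6 − 9100 = 0 → B_y = 14500/5.8 = 2500 lb.
ΣF_y = 0: A_y + 2500 − 750 − 600 = 0 → A_y = -1150 lb.
ΣF_x = 0: no horizontal applied forces, so A_x = 0.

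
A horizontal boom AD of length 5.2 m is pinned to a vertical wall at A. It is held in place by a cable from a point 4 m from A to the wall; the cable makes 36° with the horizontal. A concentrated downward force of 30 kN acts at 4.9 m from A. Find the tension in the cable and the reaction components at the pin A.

T = 62.52 kN, A_x = 50.58 kN, A_y = -6.750 kN

ΣM about A: T·sin36°·4 − 30·4.9 = 0 → T = 147/(4·0.587785) = 62.5229 ≈ 62.52 kN.
ΣF_x = 0: A_x − T·cos36° = 0 → A_x = 62.5229 × 0.809017 = 50.58 kN.
ΣF_y = 0: A_y + T·sin36° − 30 = 0 → A_y = 30 − 62.5229 × 0.587785 = -6.750 kN.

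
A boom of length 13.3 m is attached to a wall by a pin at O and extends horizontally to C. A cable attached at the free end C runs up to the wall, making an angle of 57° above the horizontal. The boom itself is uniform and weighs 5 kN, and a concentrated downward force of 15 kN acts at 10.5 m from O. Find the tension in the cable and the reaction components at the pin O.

ΣM about O: T·sin57°·13.3 − 5·6.65 − 15·10.5 = 0 → T = 190.75/(13.3·0.838671) = 17.101 ≈ 17.10 kN.
ΣF_x = 0: O_x − T·cos57° = 0 → O_x = 17.101 × 0.544639 = 9.314 kN.
ΣF_y = 0: O_y + T·sin57° − 5 − 15 = 0 → O_y = 20 − 17.101 × 0.838671 = 5.658 kN.

T = 17.10 kN, O_x = 9.314 kN, O_y = 5.658 kN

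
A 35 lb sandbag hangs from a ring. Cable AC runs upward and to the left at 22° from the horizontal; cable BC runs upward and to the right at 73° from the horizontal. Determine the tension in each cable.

T_AC = 10.27 lb, T_BC = 32.58 lb

ΣF_x = 0: −T_AC·cos22° + T_BC·cos73° = 0 → T_BC = 3.17125·T_AC.
ΣF_y = 0: T_AC·sin22° + T_BC·sin73° = 35.
Substitute: T_AC·(0.374607 + 3.17125·0.956305) = 35 → T_AC = 10.2721 ≈ 10.27 lb.
Then T_BC = 3.17125 × 10.2721 = 32.58 lb.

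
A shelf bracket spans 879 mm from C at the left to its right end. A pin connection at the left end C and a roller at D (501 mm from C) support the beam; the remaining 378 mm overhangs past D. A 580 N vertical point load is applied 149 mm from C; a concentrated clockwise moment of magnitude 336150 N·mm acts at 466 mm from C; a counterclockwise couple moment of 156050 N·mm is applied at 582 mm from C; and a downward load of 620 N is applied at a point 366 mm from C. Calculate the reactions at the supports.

C_x = 0, C_y = 215.1 N, D_y = 984.9 N

Moments about C: D_y·501 − 580·149 − 336150 + 156050 − 620·366 = 0 → D_y = 493440/501 = 984.91 ≈ 984.9 N.
ΣF_y = 0: C_y + 984.91 − 580 − 620 = 0 → C_y = 215.1 N.
ΣF_x = 0: no horizontal applied forces, so C_x = 0.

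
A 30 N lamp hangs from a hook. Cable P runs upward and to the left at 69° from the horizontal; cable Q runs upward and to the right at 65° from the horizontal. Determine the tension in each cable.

T_P = 17.63 N, T_Q = 14.95 N

ΣF_x = 0: −T_P·cos69° + T_Q·cos65° = 0 → T_Q = 0.847971·T_P.
ΣF_y = 0: T_P·sin69° + T_Q·sin65° = 30.
Substitute: T_P·(0.93358 + 0.847971·0.906308) = 30 → T_P = 17.6253 ≈ 17.63 N.
Then T_Q = 0.847971 × 17.6253 = 14.95 N.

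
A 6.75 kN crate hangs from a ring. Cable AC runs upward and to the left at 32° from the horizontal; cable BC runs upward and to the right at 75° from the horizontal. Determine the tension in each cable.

ΣF_x = 0: −T_AC·cos32° + T_BC·cos75° = 0 → T_BC = 3.27661·T_AC.
ΣF_y = 0: T_AC·sin32° + T_BC·sin75° = 6.75.
Substitute: T_AC·(0.529919 + 3.27661·0.965926) = 6.75 → T_AC = 1.82685 ≈ 1.827 kN.
Then T_BC = 3.27661 × 1.82685 = 5.986 kN.

T_AC = 1.827 kN, T_BC = 5.986 kN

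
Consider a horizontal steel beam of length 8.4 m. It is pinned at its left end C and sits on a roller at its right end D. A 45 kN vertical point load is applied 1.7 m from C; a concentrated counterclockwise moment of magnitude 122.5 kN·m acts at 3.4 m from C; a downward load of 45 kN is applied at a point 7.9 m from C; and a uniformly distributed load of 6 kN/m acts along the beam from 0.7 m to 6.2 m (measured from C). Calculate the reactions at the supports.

C_x = 0, C_y = 72.60 kN, D_y = 50.40 kN

Resultant of the distributed load: 6 × 5.5 = 33 kN at 3.45 m from C.
Moments about C: D_y·8.4 − 45·1.7 + 122.5 − 45·7.9 − (6·5.5)·3.45 = 0 → D_y = 423.35/8.4 = 50.3988 ≈ 50.40 kN.
ΣF_y = 0: C_y + 50.3988 − 45 − 45 − 6·5.5 = 0 → C_y = 72.60 kN.
ΣF_x = 0: no horizontal applied forces, so C_x = 0.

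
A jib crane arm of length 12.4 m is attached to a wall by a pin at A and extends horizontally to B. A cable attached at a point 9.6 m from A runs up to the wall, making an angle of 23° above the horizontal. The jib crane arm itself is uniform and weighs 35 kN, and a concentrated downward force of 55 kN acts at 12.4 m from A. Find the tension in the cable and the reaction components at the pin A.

ΣM about A: T·sin23°·9.6 − 35·6.2 − 55·12.4 = 0 → T = 899/(9.6·0.390731) = 239.668 ≈ 239.7 kN.
ΣF_x = 0: A_x − T·cos23° = 0 → A_x = 239.668 × 0.920505 = 220.6 kN.
ΣF_y = 0: A_y + T·sin23° − 35 − 55 = 0 → A_y = 90 − 239.668 × 0.390731 = -3.646 kN.

T = 239.7 kN, A_x = 220.6 kN, A_y = -3.646 kN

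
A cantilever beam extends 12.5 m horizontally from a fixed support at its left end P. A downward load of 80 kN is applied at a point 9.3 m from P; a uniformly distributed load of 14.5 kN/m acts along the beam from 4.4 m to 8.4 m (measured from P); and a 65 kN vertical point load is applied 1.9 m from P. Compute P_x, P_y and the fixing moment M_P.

Resultant of the distributed load: 14.5 × 4 = 58 kN at 6.4 m from P.
ΣF_x = 0: P_x = 0.
ΣF_y = 0: P_y − 80 − 14.5·4 − 65 = 0 → P_y = 203.0 kN.
ΣM about P: M_P − 80·9.3 − (14.5·4)·6.4 − 65·1.9 = 0 → M_P = 1239 kN·m.

P_x = 0, P_y = 203.0 kN, M_P = 1239 kN·m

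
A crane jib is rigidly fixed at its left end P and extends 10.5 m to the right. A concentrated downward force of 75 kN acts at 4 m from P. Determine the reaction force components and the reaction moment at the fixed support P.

ΣF_x = 0: P_x = 0.
ΣF_y = 0: P_y − 75 = 0 → P_y = 75.00 kN.
ΣM about P: M_P − 75·4 = 0 → M_P = 300.0 kN·m.

P_x = 0, P_y = 75.00 kN, M_P = 300.0 kN·m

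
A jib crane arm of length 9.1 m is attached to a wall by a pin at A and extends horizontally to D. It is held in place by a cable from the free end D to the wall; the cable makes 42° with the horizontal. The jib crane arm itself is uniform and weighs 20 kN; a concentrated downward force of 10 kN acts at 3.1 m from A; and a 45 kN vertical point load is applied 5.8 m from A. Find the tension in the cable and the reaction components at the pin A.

T = 62.90 kN, A_x = 46.74 kN, A_y = 32.91 kN

ΣM about A: T·sin42°·9.1 − 20·4.55 − 10·3.1 − 45·5.8 = 0 → T = 383/(9.1·0.669131) = 62.8994 ≈ 62.90 kN.
ΣF_x = 0: A_x − T·cos42° = 0 → A_x = 62.8994 × 0.743145 = 46.74 kN.
ΣF_y = 0: A_y + T·sin42° − 20 − 10 − 45 = 0 → A_y = 75 − 62.8994 × 0.669131 = 32.91 kN.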